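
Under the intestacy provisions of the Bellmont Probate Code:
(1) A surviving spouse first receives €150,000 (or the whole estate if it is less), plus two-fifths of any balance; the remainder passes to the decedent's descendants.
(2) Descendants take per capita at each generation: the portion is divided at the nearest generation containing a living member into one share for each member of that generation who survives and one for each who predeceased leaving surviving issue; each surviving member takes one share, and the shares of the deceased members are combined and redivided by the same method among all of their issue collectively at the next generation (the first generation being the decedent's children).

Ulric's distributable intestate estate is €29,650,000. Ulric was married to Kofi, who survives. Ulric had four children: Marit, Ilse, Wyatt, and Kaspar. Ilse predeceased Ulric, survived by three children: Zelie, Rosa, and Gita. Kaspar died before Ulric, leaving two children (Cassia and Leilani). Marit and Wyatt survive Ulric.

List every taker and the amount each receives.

Kofi: €11,950,000; Marit: €4,425,000; Zelie: €1,770,000; Rosa: €1,770,000; Gita: €1,770,000; Wyatt: €4,425,000; Cassia: €1,770,000; Leilani: €1,770,000

Kofi first takes €150,000, leaving a balance of €29,500,000. Kofi then takes two-fifths of the balance (€11,800,000), for a total of €11,950,000. The remaining €17,700,000 passes to the descendants.
The descendants' portion (€17,700,000) is divided at the children's generation into 4 shares of €4,425,000. Marit and Wyatt each take €4,425,000. The 2 shares of the deceased (Ilse and Kaspar) are combined into a pool of €8,850,000.
That pool (€8,850,000) is divided at the grandchildren's generation equally among Zelie, Rosa, Gita, Cassia, and Leilani: €1,770,000 each.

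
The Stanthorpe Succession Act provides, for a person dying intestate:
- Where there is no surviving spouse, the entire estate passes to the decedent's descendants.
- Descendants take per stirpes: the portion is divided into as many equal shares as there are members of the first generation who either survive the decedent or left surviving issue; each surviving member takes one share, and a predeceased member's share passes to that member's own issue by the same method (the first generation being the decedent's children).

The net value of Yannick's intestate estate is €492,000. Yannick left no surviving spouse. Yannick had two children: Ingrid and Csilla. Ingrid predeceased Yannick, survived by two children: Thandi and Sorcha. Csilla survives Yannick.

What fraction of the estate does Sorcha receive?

Sorcha receives 1/4 of the estate.

The entire €492,000 passes to the descendants.
That amount (€492,000) is divided into 2 shares of €246,000: Csilla takes €246,000; Ingrid's €246,000 share passes to Ingrid's issue.
Ingrid's share (€246,000) is divided into 2 shares of €123,000: Thandi and Sorcha each take €123,000.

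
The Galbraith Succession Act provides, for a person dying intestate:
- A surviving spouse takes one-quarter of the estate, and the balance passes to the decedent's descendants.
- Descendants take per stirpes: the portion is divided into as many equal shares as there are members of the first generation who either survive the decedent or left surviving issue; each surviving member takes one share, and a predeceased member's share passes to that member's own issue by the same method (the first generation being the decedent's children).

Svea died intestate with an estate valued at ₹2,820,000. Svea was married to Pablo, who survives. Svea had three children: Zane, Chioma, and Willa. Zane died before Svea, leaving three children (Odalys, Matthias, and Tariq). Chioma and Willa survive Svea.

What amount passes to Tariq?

Tariq receives ₹235,000.

Pablo takes one-quarter of ₹2,820,000 = ₹705,000. The remaining ₹2,115,000 passes to the descendants.
The descendants' portion (₹2,115,000) is divided into 3 shares of ₹705,000: Chioma and Willa each take ₹705,000; Zane's ₹705,000 share passes to Zane's issue.
Zane's share (₹705,000) is divided into 3 shares of ₹235,000: Odalys, Matthias, and Tariq each take ₹235,000.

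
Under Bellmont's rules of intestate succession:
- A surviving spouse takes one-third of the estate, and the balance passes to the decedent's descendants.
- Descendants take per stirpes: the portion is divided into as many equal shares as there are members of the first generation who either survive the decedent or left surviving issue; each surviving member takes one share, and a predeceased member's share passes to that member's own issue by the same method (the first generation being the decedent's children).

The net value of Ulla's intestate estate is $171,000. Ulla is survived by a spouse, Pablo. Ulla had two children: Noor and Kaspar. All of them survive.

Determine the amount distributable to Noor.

Pablo takes one-third of $171,000 = $57,000. The remaining $114,000 passes to the descendants.
The descendants' portion ($114,000) is divided into 2 shares of $57,000: Noor and Kaspar each take $57,000.

Noor receives $57,000.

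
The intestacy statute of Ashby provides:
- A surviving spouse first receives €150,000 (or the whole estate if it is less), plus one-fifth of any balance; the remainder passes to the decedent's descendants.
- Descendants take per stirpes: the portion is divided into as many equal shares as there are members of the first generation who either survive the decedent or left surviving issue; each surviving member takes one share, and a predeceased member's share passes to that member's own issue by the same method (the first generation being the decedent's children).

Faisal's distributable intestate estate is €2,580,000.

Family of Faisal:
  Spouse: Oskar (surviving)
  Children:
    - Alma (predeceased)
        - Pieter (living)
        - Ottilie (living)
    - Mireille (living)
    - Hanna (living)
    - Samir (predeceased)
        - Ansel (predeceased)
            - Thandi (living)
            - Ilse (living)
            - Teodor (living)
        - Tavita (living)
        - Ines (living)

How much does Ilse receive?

Oskar first takes €150,000, leaving a balance of €2,430,000. Oskar then takes one-fifth of the balance (€486,000), for a total of €636,000. The remaining €1,944,000 passes to the descendants.
The descendants' portion (€1,944,000) is divided into 4 shares of €486,000: Mireille and Hanna each take €486,000; Alma's €486,000 share passes to Alma's issue; Samir's €486,000 share passes to Samir's issue.
Alma's share (€486,000) is divided into 2 shares of €243,000: Pieter and Ottilie each take €243,000.
Samir's share (€486,000) is divided into 3 shares of €162,000: Tavita and Ines each take €162,000; Ansel's €162,000 share passes to Ansel's issue.
Ansel's share (€162,000) is divided into 3 shares of €54,000: Thandi, Ilse, and Teodor each take €54,000.

Ilse receives €54,000.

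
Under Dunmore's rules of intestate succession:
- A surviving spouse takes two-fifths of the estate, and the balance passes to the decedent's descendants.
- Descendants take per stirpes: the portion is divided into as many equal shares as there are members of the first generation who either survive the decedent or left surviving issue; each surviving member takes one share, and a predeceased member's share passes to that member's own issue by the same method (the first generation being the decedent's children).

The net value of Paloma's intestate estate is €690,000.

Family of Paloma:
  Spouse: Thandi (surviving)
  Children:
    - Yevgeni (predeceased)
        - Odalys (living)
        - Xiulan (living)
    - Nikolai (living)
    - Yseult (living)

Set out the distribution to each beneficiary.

Thandi takes two-fifths of €690,000 = €276,000. The remaining €414,000 passes to the descendants.
The descendants' portion (€414,000) is divided into 3 shares of €138,000: Nikolai and Yseult each take €138,000; Yevgeni's €138,000 share passes to Yevgeni's issue.
Yevgeni's share (€138,000) is divided into 2 shares of €69,000: Odalys and Xiulan each take €69,000.

Thandi: €276,000; Odalys: €69,000; Xiulan: €69,000; Nikolai: €138,000; Yseult: €138,000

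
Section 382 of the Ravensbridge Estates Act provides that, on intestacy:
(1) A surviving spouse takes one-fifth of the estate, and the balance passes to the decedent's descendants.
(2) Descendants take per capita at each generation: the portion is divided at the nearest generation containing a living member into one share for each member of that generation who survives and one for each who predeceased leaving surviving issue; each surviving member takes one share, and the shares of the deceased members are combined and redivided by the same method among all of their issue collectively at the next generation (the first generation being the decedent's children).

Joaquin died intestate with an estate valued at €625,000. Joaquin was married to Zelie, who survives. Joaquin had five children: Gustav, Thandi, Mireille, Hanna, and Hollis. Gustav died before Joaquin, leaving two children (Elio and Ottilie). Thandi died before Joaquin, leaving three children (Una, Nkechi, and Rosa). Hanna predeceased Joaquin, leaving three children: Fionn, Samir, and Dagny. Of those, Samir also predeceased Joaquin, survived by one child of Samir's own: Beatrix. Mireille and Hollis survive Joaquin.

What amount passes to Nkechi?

Nkechi receives €37,500.

Zelie takes one-fifth of €625,000 = €125,000. The remaining €500,000 passes to the descendants.
The descendants' portion (€500,000) is divided at the children's generation into 5 shares of €100,000. Mireille and Hollis each take €100,000. The 3 shares of the deceased (Gustav, Thandi, and Hanna) are combined into a pool of €300,000.
That pool (€300,000) is divided at the grandchildren's generation into 8 shares of €37,500. Elio, Ottilie, Una, Nkechi, Rosa, Fionn, and Dagny each take €37,500. The remaining share for the deceased Samir (€37,500) is carried to the next generation.
That pool (€37,500) passes entirely to Beatrix, the sole taker at the great-grandchildren's generation.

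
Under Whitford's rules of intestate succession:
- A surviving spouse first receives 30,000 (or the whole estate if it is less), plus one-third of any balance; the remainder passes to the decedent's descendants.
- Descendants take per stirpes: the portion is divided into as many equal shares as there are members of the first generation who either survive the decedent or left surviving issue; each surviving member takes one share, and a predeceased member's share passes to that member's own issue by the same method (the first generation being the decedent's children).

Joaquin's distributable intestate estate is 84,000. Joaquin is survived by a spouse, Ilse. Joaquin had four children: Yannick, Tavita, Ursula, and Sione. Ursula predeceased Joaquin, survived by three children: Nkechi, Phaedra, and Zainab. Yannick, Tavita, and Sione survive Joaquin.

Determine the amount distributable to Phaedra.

Ilse first takes 30,000, leaving a balance of 54,000. Ilse then takes one-third of the balance (18,000), for a total of 48,000. The remaining 36,000 passes to the descendants.
The descendants' portion (36,000) is divided into 4 shares of 9,000: Yannick, Tavita, and Sione each take 9,000; Ursula's 9,000 share passes to Ursula's issue.
Ursula's share (9,000) is divided into 3 shares of 3,000: Nkechi, Phaedra, and Zainab each take 3,000.

Phaedra receives 3,000.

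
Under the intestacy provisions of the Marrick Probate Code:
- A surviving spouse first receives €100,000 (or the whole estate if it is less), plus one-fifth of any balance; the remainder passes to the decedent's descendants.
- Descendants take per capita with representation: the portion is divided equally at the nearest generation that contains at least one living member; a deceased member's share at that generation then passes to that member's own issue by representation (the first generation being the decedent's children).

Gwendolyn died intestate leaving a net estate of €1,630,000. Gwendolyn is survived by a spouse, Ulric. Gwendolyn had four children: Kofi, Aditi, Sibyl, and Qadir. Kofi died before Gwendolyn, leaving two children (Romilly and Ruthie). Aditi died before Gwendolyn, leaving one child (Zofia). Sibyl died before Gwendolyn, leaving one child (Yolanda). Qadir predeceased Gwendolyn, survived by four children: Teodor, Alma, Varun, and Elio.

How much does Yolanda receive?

Ulric first takes €100,000, leaving a balance of €1,530,000. Ulric then takes one-fifth of the balance (€306,000), for a total of €406,000. The remaining €1,224,000 passes to the descendants.
No child survives, so the initial division is made at the grandchildren's generation.
The descendants' portion (€1,224,000) is divided into 8 shares of €153,000: Romilly, Ruthie, Zofia, Yolanda, Teodor, Alma, Varun, and Elio each take €153,000.

Yolanda receives €153,000.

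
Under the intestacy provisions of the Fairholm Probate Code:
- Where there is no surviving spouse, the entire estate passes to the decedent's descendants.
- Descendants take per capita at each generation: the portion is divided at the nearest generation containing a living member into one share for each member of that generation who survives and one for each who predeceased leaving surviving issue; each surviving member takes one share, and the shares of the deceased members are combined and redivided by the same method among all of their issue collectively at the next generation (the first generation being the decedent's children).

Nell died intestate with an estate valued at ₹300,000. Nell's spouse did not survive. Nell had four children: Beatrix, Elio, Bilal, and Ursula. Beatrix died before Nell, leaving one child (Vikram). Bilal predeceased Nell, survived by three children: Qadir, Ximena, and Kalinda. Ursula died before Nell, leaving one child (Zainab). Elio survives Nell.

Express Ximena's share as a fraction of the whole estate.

The entire ₹300,000 passes to the descendants.
That amount (₹300,000) is divided at the children's generation into 4 shares of ₹75,000. Elio takes ₹75,000. The 3 shares of the deceased (Beatrix, Bilal, and Ursula) are combined into a pool of ₹225,000.
That pool (₹225,000) is divided at the grandchildren's generation equally among Vikram, Qadir, Ximena, Kalinda, and Zainab: ₹45,000 each.

Ximena receives 3/20 of the estate.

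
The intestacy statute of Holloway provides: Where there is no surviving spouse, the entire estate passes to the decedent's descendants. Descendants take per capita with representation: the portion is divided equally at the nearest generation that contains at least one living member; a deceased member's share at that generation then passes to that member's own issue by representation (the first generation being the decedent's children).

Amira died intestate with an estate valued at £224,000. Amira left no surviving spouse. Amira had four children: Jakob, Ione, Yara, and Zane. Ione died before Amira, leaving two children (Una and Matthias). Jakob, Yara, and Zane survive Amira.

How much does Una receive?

Una receives £28,000.

The entire £224,000 passes to the descendants.
That amount (£224,000) is divided into 4 shares of £56,000: Jakob, Yara, and Zane each take £56,000; Ione's £56,000 share passes to Ione's issue.
Ione's share (£56,000) is divided into 2 shares of £28,000: Una and Matthias each take £28,000.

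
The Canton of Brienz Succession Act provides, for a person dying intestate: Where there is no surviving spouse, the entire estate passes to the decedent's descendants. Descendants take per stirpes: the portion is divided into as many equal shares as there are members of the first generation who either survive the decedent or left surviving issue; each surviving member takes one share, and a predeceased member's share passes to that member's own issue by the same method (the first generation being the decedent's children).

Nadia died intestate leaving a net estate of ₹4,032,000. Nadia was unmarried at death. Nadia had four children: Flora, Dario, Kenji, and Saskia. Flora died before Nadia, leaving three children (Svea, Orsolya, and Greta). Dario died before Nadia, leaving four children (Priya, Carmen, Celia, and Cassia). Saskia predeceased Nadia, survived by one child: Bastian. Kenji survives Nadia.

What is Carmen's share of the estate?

Carmen receives ₹252,000.

The entire ₹4,032,000 passes to the descendants.
That amount (₹4,032,000) is divided into 4 shares of ₹1,008,000: Kenji takes ₹1,008,000; Flora's ₹1,008,000 share passes to Flora's issue; Dario's ₹1,008,000 share passes to Dario's issue; Saskia's ₹1,008,000 share passes to Saskia's issue.
Flora's share (₹1,008,000) is divided into 3 shares of ₹336,000: Svea, Orsolya, and Greta each take ₹336,000.
Dario's share (₹1,008,000) is divided into 4 shares of ₹252,000: Priya, Carmen, Celia, and Cassia each take ₹252,000.
Saskia's share (₹1,008,000) passes entirely to Bastian.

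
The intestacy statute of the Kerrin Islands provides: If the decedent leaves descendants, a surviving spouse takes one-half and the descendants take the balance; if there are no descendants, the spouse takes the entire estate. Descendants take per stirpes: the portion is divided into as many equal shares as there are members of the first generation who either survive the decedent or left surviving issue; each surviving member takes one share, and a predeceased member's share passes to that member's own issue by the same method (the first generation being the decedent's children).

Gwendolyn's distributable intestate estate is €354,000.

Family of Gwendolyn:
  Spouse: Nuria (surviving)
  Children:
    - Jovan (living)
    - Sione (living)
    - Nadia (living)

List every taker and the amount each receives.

Nuria: €177,000; Jovan: €59,000; Sione: €59,000; Nadia: €59,000

Nuria takes one-half of €354,000 = €177,000. The remaining €177,000 passes to the descendants.
The descendants' portion (€177,000) is divided into 3 shares of €59,000: Jovan, Sione, and Nadia each take €59,000.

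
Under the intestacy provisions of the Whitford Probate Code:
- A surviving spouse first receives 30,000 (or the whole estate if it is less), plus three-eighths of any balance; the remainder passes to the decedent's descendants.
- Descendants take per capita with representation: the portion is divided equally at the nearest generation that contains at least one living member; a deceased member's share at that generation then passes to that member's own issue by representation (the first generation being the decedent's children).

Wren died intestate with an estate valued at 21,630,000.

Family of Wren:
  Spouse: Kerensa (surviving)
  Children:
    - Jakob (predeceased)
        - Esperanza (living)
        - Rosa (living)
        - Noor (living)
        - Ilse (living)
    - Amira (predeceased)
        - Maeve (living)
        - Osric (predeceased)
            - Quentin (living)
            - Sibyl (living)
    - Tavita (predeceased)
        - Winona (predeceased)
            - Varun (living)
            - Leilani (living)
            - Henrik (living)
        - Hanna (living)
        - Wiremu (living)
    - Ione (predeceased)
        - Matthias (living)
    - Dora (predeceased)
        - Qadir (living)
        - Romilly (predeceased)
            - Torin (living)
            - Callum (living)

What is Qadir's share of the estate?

Qadir receives 1,125,000.

Kerensa first takes 30,000, leaving a balance of 21,600,000. Kerensa then takes three-eighths of the balance (8,100,000), for a total of 8,130,000. The remaining 13,500,000 passes to the descendants.
No child survives, so the initial division is made at the grandchildren's generation.
The descendants' portion (13,500,000) is divided into 12 shares of 1,125,000: Esperanza, Rosa, Noor, Ilse, Maeve, Hanna, Wiremu, Matthias, and Qadir each take 1,125,000; Osric's 1,125,000 share passes to Osric's issue; Winona's 1,125,000 share passes to Winona's issue; Romilly's 1,125,000 share passes to Romilly's issue.
Osric's share (1,125,000) is divided into 2 shares of 562,500: Quentin and Sibyl each take 562,500.
Winona's share (1,125,000) is divided into 3 shares of 375,000: Varun, Leilani, and Henrik each take 375,000.
Romilly's share (1,125,000) is divided into 2 shares of 562,500: Torin and Callum each take 562,500.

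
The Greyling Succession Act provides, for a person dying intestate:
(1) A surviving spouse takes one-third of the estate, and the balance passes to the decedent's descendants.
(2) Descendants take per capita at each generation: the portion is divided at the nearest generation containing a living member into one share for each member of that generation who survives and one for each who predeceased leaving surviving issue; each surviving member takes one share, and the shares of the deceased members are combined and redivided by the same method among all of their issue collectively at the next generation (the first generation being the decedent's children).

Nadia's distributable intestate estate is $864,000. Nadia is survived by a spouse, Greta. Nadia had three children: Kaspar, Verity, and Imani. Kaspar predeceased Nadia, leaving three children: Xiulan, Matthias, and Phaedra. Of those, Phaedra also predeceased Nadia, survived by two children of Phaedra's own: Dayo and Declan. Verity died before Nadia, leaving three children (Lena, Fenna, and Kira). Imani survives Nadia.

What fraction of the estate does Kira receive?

Kira receives 2/27 of the estate.

Greta takes one-third of $864,000 = $288,000. The remaining $576,000 passes to the descendants.
The descendants' portion ($576,000) is divided at the children's generation into 3 shares of $192,000. Imani takes $192,000. The 2 shares of the deceased (Kaspar and Verity) are combined into a pool of $384,000.
That pool ($384,000) is divided at the grandchildren's generation into 6 shares of $64,000. Xiulan, Matthias, Lena, Fenna, and Kira each take $64,000. The remaining share for the deceased Phaedra ($64,000) is carried to the next generation.
That pool ($64,000) is divided at the great-grandchildren's generation equally among Dayo and Declan: $32,000 each.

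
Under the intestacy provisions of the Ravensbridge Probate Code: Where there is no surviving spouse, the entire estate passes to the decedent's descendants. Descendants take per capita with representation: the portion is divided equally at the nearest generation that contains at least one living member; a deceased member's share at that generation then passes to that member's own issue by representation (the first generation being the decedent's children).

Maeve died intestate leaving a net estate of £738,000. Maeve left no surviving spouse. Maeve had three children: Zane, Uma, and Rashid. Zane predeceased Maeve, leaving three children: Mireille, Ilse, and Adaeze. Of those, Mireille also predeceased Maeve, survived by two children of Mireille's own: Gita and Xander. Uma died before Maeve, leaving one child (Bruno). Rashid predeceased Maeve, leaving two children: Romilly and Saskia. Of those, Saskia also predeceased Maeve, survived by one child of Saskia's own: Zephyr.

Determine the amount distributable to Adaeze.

The entire £738,000 passes to the descendants.
No child survives, so the initial division is made at the grandchildren's generation.
That amount (£738,000) is divided into 6 shares of £123,000: Ilse, Adaeze, Bruno, and Romilly each take £123,000; Mireille's £123,000 share passes to Mireille's issue; Saskia's £123,000 share passes to Saskia's issue.
Mireille's share (£123,000) is divided into 2 shares of £61,500: Gita and Xander each take £61,500.
Saskia's share (£123,000) passes entirely to Zephyr.

Adaeze receives £123,000.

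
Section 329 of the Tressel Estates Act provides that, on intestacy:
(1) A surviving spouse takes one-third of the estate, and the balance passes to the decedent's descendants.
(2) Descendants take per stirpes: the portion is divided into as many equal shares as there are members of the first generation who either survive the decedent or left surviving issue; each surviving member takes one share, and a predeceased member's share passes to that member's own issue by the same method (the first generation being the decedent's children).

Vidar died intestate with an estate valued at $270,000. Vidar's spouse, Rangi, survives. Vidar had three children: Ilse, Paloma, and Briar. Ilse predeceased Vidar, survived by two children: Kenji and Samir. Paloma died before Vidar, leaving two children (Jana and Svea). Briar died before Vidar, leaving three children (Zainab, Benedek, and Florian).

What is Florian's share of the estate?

Rangi takes one-third of $270,000 = $90,000. The remaining $180,000 passes to the descendants.
The descendants' portion ($180,000) is divided into 3 shares of $60,000: Ilse's $60,000 share passes to Ilse's issue; Paloma's $60,000 share passes to Paloma's issue; Briar's $60,000 share passes to Briar's issue.
Ilse's share ($60,000) is divided into 2 shares of $30,000: Kenji and Samir each take $30,000.
Paloma's share ($60,000) is divided into 2 shares of $30,000: Jana and Svea each take $30,000.
Briar's share ($60,000) is divided into 3 shares of $20,000: Zainab, Benedek, and Florian each take $20,000.

Florian receives $20,000.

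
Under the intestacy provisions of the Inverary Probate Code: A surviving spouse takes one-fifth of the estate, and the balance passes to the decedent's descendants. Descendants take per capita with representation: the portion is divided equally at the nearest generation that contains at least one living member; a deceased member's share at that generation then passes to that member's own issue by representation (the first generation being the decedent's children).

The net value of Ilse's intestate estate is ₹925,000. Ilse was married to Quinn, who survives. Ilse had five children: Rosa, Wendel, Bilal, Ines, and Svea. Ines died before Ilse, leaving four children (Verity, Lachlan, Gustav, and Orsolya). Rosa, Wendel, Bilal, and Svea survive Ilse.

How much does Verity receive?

Quinn takes one-fifth of ₹925,000 = ₹185,000. The remaining ₹740,000 passes to the descendants.
The descendants' portion (₹740,000) is divided into 5 shares of ₹148,000: Rosa, Wendel, Bilal, and Svea each take ₹148,000; Ines's ₹148,000 share passes to Ines's issue.
Ines's share (₹148,000) is divided into 4 shares of ₹37,000: Verity, Lachlan, Gustav, and Orsolya each take ₹37,000.

Verity receives ₹37,000.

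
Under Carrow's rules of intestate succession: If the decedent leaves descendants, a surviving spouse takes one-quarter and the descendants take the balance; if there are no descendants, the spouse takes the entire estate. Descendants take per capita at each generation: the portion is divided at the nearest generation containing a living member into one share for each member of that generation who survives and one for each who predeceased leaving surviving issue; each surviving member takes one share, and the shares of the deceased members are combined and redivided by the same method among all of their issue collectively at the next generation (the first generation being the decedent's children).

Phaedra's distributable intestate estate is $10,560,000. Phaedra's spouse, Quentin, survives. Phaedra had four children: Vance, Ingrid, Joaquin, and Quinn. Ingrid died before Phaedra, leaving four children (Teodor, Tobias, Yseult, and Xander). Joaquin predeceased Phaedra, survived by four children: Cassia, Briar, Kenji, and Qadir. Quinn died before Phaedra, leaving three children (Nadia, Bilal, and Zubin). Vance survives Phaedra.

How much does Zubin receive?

Zubin receives $540,000.

Quentin takes one-quarter of $10,560,000 = $2,640,000. The remaining $7,920,000 passes to the descendants.
The descendants' portion ($7,920,000) is divided at the children's generation into 4 shares of $1,980,000. Vance takes $1,980,000. The 3 shares of the deceased (Ingrid, Joaquin, and Quinn) are combined into a pool of $5,940,000.
That pool ($5,940,000) is divided at the grandchildren's generation equally among Teodor, Tobias, Yseult, Xander, Cassia, Briar, Kenji, Qadir, Nadia, Bilal, and Zubin: $540,000 each.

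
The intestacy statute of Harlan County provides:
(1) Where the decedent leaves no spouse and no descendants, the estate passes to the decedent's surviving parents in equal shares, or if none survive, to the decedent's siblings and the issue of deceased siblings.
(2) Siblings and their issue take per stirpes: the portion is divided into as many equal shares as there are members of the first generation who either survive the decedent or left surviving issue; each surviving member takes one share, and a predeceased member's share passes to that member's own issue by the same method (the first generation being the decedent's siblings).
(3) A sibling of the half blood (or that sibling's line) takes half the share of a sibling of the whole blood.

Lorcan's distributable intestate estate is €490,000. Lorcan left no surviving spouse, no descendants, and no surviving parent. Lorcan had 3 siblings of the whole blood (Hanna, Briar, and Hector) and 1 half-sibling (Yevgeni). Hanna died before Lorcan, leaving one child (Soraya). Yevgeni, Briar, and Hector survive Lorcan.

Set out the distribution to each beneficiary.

The entire €490,000 passes to the siblings and their issue.
Counting each half-blood sibling's line as half a unit, there are 7/2 units in €490,000, so one unit is €140,000. Whole-blood lines (Hanna, Briar, and Hector) take €140,000 each; half-blood lines (Yevgeni) take €70,000 each.
Hanna's share (€140,000) passes entirely to Soraya.

Yevgeni: €70,000; Soraya: €140,000; Briar: €140,000; Hector: €140,000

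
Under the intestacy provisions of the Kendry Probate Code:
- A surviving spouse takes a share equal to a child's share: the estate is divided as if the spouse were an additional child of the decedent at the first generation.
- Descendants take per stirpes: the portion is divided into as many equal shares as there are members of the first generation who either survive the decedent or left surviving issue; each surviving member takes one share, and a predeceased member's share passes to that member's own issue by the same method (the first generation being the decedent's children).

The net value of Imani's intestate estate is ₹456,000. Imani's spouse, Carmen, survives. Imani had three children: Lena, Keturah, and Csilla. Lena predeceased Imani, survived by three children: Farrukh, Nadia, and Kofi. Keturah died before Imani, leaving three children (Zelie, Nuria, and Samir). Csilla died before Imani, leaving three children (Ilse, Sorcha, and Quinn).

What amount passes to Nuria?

Nuria receives ₹38,000.

The spouse counts as an additional share at the children's level, so there are 4 primary shares of ₹114,000. Carmen takes one such share (₹114,000).
The children's combined portion (₹342,000) is divided into 3 shares of ₹114,000: Lena's ₹114,000 share passes to Lena's issue; Keturah's ₹114,000 share passes to Keturah's issue; Csilla's ₹114,000 share passes to Csilla's issue.
Lena's share (₹114,000) is divided into 3 shares of ₹38,000: Farrukh, Nadia, and Kofi each take ₹38,000.
Keturah's share (₹114,000) is divided into 3 shares of ₹38,000: Zelie, Nuria, and Samir each take ₹38,000.
Csilla's share (₹114,000) is divided into 3 shares of ₹38,000: Ilse, Sorcha, and Quinn each take ₹38,000.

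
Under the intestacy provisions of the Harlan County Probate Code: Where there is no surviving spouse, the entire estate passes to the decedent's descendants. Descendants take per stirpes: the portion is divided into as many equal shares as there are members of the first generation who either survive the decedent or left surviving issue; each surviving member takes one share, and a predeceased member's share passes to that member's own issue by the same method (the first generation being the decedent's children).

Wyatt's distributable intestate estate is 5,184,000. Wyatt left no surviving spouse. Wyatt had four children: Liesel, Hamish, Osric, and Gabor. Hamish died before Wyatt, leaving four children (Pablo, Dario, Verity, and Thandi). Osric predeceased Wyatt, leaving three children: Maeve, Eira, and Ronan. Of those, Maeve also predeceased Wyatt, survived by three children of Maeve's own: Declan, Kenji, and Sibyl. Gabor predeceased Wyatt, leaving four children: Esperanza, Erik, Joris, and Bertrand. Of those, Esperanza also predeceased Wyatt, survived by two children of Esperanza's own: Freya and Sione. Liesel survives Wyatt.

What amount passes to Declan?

The entire 5,184,000 passes to the descendants.
That amount (5,184,000) is divided into 4 shares of 1,296,000: Liesel takes 1,296,000; Hamish's 1,296,000 share passes to Hamish's issue; Osric's 1,296,000 share passes to Osric's issue; Gabor's 1,296,000 share passes to Gabor's issue.
Hamish's share (1,296,000) is divided into 4 shares of 324,000: Pablo, Dario, Verity, and Thandi each take 324,000.
Osric's share (1,296,000) is divided into 3 shares of 432,000: Eira and Ronan each take 432,000; Maeve's 432,000 share passes to Maeve's issue.
Maeve's share (432,000) is divided into 3 shares of 144,000: Declan, Kenji, and Sibyl each take 144,000.
Gabor's share (1,296,000) is divided into 4 shares of 324,000: Erik, Joris, and Bertrand each take 324,000; Esperanza's 324,000 share passes to Esperanza's issue.
Esperanza's share (324,000) is divided into 2 shares of 162,000: Freya and Sione each take 162,000.

Declan receives 144,000.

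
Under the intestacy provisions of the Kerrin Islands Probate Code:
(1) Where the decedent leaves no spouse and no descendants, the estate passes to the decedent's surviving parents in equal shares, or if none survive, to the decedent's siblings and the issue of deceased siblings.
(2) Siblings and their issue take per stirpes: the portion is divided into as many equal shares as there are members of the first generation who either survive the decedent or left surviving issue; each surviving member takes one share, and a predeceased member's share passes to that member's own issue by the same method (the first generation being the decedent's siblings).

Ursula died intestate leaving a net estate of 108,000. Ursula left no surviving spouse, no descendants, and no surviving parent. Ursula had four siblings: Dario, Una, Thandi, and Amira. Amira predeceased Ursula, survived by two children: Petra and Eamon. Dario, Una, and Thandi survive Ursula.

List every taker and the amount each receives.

Dario: 27,000; Una: 27,000; Thandi: 27,000; Petra: 13,500; Eamon: 13,500

The entire 108,000 passes to the siblings and their issue.
That amount (108,000) is divided into 4 shares of 27,000: Dario, Una, and Thandi each take 27,000; Amira's 27,000 share passes to Amira's issue.
Amira's share (27,000) is divided into 2 shares of 13,500: Petra and Eamon each take 13,500.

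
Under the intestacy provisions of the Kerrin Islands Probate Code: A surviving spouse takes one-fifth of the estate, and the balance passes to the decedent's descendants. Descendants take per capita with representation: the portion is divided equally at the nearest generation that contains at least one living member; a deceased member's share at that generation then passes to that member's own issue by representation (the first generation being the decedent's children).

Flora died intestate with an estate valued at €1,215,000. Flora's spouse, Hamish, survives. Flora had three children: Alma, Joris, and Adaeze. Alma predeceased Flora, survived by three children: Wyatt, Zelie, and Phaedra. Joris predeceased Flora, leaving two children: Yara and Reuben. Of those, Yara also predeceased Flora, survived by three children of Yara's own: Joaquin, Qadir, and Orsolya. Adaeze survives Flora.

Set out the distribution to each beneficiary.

Hamish takes one-fifth of €1,215,000 = €243,000. The remaining €972,000 passes to the descendants.
The descendants' portion (€972,000) is divided into 3 shares of €324,000: Adaeze takes €324,000; Alma's €324,000 share passes to Alma's issue; Joris's €324,000 share passes to Joris's issue.
Alma's share (€324,000) is divided into 3 shares of €108,000: Wyatt, Zelie, and Phaedra each take €108,000.
Joris's share (€324,000) is divided into 2 shares of €162,000: Reuben takes €162,000; Yara's €162,000 share passes to Yara's issue.
Yara's share (€162,000) is divided into 3 shares of €54,000: Joaquin, Qadir, and Orsolya each take €54,000.

Hamish: €243,000; Wyatt: €108,000; Zelie: €108,000; Phaedra: €108,000; Joaquin: €54,000; Qadir: €54,000; Orsolya: €54,000; Reuben: €162,000; Adaeze: €324,000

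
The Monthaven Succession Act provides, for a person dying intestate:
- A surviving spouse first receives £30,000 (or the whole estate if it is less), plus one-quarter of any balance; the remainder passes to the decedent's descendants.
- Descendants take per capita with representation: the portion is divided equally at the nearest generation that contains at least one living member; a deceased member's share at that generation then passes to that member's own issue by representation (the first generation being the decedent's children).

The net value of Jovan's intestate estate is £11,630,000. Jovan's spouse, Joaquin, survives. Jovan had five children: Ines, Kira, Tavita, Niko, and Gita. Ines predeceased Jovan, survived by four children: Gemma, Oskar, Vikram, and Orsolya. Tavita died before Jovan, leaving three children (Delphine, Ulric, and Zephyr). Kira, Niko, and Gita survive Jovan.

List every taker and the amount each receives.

Joaquin: £2,930,000; Gemma: £435,000; Oskar: £435,000; Vikram: £435,000; Orsolya: £435,000; Kira: £1,740,000; Delphine: £580,000; Ulric: £580,000; Zephyr: £580,000; Niko: £1,740,000; Gita: £1,740,000

Joaquin first takes £30,000, leaving a balance of £11,600,000. Joaquin then takes one-quarter of the balance (£2,900,000), for a total of £2,930,000. The remaining £8,700,000 passes to the descendants.
The descendants' portion (£8,700,000) is divided into 5 shares of £1,740,000: Kira, Niko, and Gita each take £1,740,000; Ines's £1,740,000 share passes to Ines's issue; Tavita's £1,740,000 share passes to Tavita's issue.
Ines's share (£1,740,000) is divided into 4 shares of £435,000: Gemma, Oskar, Vikram, and Orsolya each take £435,000.
Tavita's share (£1,740,000) is divided into 3 shares of £580,000: Delphine, Ulric, and Zephyr each take £580,000.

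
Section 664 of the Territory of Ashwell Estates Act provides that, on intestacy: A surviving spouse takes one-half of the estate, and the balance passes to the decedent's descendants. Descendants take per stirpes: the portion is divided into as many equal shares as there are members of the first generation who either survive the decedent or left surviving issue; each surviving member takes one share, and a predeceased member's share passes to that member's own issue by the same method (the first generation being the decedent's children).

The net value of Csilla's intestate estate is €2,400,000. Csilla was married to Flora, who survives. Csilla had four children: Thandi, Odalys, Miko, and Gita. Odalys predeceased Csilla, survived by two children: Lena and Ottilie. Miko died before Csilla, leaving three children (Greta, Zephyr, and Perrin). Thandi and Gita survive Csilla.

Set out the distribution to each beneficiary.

Flora takes one-half of €2,400,000 = €1,200,000. The remaining €1,200,000 passes to the descendants.
The descendants' portion (€1,200,000) is divided into 4 shares of €300,000: Thandi and Gita each take €300,000; Odalys's €300,000 share passes to Odalys's issue; Miko's €300,000 share passes to Miko's issue.
Odalys's share (€300,000) is divided into 2 shares of €150,000: Lena and Ottilie each take €150,000.
Miko's share (€300,000) is divided into 3 shares of €100,000: Greta, Zephyr, and Perrin each take €100,000.

Flora: €1,200,000; Thandi: €300,000; Lena: €150,000; Ottilie: €150,000; Greta: €100,000; Zephyr: €100,000; Perrin: €100,000; Gita: €300,000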